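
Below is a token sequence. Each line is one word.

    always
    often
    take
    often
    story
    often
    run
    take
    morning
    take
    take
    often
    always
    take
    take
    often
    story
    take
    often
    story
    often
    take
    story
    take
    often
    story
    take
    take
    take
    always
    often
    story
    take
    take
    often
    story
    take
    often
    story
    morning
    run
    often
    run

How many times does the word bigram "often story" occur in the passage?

Scanning the 42 overlapping bigram windows for "often story":
  position 4–5: often story
  position 16–17: often story
  position 19–20: often story
  position 25–26: often story
  position 31–32: often story
  position 35–36: often story
  position 38–39: often story

7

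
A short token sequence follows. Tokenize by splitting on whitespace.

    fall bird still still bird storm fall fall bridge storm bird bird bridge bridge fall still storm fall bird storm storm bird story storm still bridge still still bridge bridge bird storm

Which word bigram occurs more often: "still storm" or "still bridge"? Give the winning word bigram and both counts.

"still storm": 1 occurrence
"still bridge": 2 occurrences

"still bridge" (2 vs 1)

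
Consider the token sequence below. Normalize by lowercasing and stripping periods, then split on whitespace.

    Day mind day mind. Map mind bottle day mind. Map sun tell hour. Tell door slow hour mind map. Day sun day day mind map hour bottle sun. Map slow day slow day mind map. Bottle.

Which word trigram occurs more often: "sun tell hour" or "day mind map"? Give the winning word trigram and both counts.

"day mind map" (4 vs 1)

"sun tell hour": 1 occurrence
"day mind map": 4 occurrences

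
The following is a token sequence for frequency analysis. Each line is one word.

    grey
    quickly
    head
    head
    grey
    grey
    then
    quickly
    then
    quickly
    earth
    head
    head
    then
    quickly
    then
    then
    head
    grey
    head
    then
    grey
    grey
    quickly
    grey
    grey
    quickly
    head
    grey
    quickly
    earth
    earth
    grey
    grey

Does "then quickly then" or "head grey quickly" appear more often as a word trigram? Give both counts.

"then quickly then": 2 occurrences
"head grey quickly": 1 occurrence

"then quickly then" (2 vs 1)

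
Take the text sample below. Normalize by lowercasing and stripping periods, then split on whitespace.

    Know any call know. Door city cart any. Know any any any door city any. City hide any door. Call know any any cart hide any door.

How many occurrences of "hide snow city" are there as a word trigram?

Scanning the 25 overlapping trigram windows for "hide snow city":
  (none found)

0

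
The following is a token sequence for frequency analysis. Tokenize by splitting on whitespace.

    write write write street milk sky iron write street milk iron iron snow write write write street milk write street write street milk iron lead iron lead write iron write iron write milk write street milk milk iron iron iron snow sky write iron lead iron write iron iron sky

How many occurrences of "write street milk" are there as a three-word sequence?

5

Scanning the 48 overlapping trigram windows for "write street milk":
  position 3–5: write street milk
  position 8–10: write street milk
  position 16–18: write street milk
  position 21–23: write street milk
  position 34–36: write street milk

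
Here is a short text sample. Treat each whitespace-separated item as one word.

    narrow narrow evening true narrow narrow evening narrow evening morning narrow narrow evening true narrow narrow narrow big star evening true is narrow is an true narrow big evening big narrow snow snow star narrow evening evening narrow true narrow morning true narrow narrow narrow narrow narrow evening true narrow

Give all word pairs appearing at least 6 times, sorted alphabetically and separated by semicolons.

Bigram counts meeting the condition (at least 6 times):
  narrow evening: 6
  narrow narrow: 9
  true narrow: 6

narrow evening; narrow narrow; true narrow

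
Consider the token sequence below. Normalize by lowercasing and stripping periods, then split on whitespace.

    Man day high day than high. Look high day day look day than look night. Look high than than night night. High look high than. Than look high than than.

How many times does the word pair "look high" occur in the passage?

Scanning the 29 overlapping bigram windows for "look high":
  position 7–8: look high
  position 16–17: look high
  position 23–24: look high
  position 27–28: look high

4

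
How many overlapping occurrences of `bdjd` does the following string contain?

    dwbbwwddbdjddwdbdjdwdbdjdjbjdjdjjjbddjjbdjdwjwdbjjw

4

Sliding a length-4 window over the 51 characters (48 positions):
  position 9–12: bdjd
  position 16–19: bdjd
  position 22–25: bdjd
  position 40–43: bdjd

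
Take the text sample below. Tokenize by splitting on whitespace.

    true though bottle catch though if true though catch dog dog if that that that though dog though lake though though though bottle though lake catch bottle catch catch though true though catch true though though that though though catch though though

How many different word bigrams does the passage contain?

42 tokens → 41 bigram windows in total.
Repeated bigrams (each contributes count−1 duplicates):
  though though: 5
  true though: 4
  catch though: 3
  though catch: 3
  bottle catch: 2
  that that: 2
  that though: 2
  though bottle: 2
  … (1 more repeated)
16 duplicate windows → 41 − 16 = 25 distinct.

25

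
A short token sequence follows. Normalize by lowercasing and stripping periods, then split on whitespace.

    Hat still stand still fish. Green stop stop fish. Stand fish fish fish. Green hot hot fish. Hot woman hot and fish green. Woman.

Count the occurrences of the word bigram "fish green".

Scanning the 23 overlapping bigram windows for "fish green":
  position 5–6: fish green
  position 13–14: fish green
  position 22–23: fish green

3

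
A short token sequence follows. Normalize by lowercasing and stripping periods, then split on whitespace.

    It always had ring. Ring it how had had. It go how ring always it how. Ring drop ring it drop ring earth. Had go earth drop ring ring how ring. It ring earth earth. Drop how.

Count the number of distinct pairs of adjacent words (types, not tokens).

37 tokens → 36 bigram windows in total.
Repeated bigrams (each contributes count−1 duplicates):
  drop ring: 3
  how ring: 3
  ring it: 3
  earth drop: 2
  it how: 2
  ring earth: 2
  ring ring: 2
10 duplicate windows → 36 − 10 = 26 distinct.

26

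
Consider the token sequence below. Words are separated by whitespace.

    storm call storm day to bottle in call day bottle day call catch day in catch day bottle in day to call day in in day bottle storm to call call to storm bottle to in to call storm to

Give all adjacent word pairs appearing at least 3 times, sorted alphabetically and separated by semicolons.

day bottle; to call

Bigram counts meeting the condition (at least 3 times):
  day bottle: 3
  to call: 3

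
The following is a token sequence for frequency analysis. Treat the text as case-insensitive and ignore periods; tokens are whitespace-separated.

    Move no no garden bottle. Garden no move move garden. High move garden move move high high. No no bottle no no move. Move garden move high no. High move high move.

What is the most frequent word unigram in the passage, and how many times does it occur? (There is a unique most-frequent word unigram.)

"move", 11 times

Unigram frequencies (highest first):
  move: 11
  no: 8
  high: 6
  garden: 5
  bottle: 2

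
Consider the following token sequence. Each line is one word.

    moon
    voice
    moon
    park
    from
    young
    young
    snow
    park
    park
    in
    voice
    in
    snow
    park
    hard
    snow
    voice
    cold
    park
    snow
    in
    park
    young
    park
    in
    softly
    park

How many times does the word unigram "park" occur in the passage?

Scanning the 28 tokens for "park":
  position 4: park
  position 9: park
  position 10: park
  position 15: park
  position 20: park
  position 23: park
  position 25: park
  position 28: park

8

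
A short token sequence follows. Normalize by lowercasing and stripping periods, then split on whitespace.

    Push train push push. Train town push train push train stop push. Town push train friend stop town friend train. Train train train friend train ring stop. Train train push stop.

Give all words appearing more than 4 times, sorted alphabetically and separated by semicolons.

Unigram counts meeting the condition (more than 4 times):
  push: 8
  train: 12

push; train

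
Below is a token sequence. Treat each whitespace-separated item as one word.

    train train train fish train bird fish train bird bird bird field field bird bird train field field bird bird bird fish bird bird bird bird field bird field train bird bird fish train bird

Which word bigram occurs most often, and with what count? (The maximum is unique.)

Bigram frequencies (highest first):
  bird bird: 9
  train bird: 4
  fish train: 3
  bird fish: 3
  bird field: 3
  field bird: 3
  … (7 more, each ≤ 2)

"bird bird", 9 times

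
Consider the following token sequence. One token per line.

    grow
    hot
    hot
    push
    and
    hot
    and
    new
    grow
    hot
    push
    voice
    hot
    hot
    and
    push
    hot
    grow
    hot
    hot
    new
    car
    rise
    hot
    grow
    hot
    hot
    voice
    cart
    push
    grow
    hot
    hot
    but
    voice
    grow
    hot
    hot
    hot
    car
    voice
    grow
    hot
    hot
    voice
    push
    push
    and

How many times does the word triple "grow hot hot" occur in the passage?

Scanning the 46 overlapping trigram windows for "grow hot hot":
  position 1–3: grow hot hot
  position 18–20: grow hot hot
  position 25–27: grow hot hot
  position 31–33: grow hot hot
  position 36–38: grow hot hot
  position 42–44: grow hot hot

6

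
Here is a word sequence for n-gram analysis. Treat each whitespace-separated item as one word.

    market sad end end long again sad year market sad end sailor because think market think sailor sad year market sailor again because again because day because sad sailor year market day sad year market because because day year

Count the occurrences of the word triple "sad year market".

3

Scanning the 37 overlapping trigram windows for "sad year market":
  position 7–9: sad year market
  position 18–20: sad year market
  position 33–35: sad year market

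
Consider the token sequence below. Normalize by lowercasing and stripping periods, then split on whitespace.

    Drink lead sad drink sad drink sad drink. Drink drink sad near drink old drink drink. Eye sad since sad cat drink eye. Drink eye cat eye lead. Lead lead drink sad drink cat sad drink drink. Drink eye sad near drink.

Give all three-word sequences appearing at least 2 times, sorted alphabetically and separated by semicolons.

Trigram counts meeting the condition (at least 2 times):
  drink drink drink: 2
  drink drink eye: 2
  drink eye sad: 2
  drink sad drink: 3
  sad drink drink: 2
  sad drink sad: 2
  sad near drink: 2

drink drink drink; drink drink eye; drink eye sad; drink sad drink; sad drink drink; sad drink sad; sad near drink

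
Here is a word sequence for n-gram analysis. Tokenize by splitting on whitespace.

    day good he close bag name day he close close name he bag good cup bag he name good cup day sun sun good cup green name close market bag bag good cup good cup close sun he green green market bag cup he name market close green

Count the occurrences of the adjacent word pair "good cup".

5

Scanning the 47 overlapping bigram windows for "good cup":
  position 14–15: good cup
  position 19–20: good cup
  position 24–25: good cup
  position 32–33: good cup
  position 34–35: good cup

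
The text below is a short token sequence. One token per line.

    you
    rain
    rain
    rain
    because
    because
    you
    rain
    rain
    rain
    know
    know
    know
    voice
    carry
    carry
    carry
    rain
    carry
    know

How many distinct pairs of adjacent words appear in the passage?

20 tokens → 19 bigram windows in total.
Repeated bigrams (each contributes count−1 duplicates):
  rain rain: 4
  carry carry: 2
  know know: 2
  you rain: 2
6 duplicate windows → 19 − 6 = 13 distinct.

13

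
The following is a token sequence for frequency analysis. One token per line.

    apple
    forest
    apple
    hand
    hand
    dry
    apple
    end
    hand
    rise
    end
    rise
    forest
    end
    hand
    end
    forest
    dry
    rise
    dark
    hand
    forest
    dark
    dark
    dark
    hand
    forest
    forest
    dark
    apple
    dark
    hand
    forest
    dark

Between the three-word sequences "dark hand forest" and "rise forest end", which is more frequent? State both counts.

"dark hand forest": 3 occurrences
"rise forest end": 1 occurrence

"dark hand forest" (3 vs 1)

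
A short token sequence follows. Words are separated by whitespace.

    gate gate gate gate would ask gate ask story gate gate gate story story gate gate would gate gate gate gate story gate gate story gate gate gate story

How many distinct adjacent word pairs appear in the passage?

10

29 tokens → 28 bigram windows in total.
Repeated bigrams (each contributes count−1 duplicates):
  gate gate: 12
  gate story: 4
  story gate: 4
  gate would: 2
18 duplicate windows → 28 − 18 = 10 distinct.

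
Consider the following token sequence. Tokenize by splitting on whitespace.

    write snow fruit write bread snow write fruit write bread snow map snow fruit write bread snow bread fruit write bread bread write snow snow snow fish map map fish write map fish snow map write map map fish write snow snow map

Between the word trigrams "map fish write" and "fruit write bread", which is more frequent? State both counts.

"fruit write bread" (4 vs 2)

"map fish write": 2 occurrences
"fruit write bread": 4 occurrences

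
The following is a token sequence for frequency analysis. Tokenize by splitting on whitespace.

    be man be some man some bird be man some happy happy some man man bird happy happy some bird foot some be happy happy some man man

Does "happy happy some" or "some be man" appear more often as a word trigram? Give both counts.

"happy happy some": 3 occurrences
"some be man": 0 occurrences

"happy happy some" (3 vs 0)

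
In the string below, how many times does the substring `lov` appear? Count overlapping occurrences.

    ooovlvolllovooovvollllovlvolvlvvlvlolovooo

3

Sliding a length-3 window over the 42 characters (40 positions):
  position 10–12: lov
  position 22–24: lov
  position 37–39: lov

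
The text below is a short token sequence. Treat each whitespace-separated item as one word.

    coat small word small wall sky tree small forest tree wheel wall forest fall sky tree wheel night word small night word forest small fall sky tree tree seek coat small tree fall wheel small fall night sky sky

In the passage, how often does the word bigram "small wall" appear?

Scanning the 38 overlapping bigram windows for "small wall":
  position 4–5: small wall

1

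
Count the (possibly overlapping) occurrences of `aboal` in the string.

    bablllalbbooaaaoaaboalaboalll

2

Sliding a length-5 window over the 29 characters (25 positions):
  position 18–22: aboal
  position 23–27: aboal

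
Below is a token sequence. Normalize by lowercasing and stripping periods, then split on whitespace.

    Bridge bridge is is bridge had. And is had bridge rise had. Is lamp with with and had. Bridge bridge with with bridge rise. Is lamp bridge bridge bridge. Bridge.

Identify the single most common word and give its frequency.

"bridge", 11 times

Unigram frequencies (highest first):
  bridge: 11
  is: 5
  had: 4
  with: 4
  and: 2
  rise: 2
  … (1 more, each ≤ 2)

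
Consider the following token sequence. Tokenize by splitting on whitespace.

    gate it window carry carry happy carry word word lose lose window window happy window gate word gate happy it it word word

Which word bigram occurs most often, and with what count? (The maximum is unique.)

"word word", 2 times

Bigram frequencies (highest first):
  word word: 2
  gate it: 1
  it window: 1
  window carry: 1
  carry carry: 1
  carry happy: 1
  … (15 more, each ≤ 1)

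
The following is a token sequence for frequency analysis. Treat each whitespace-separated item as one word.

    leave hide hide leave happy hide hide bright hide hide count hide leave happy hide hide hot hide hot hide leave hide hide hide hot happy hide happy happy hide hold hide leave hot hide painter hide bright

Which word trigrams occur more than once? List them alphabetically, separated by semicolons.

Trigram counts meeting the condition (more than once):
  happy hide hide: 2
  hide hide hot: 2
  hide hot hide: 2
  hide leave happy: 2
  leave happy hide: 2
  leave hide hide: 2

happy hide hide; hide hide hot; hide hot hide; hide leave happy; leave happy hide; leave hide hide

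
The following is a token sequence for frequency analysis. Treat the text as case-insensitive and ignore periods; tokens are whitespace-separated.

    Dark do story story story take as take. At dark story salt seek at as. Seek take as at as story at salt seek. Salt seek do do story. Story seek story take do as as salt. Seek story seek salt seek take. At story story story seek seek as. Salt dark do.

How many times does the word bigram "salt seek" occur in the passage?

5

Scanning the 52 overlapping bigram windows for "salt seek":
  position 12–13: salt seek
  position 23–24: salt seek
  position 25–26: salt seek
  position 37–38: salt seek
  position 41–42: salt seek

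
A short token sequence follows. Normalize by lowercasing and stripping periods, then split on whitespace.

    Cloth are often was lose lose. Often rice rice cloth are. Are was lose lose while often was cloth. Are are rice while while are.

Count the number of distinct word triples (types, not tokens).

21

25 tokens → 23 trigram windows in total.
Repeated trigrams (each contributes count−1 duplicates):
  cloth are are: 2
  was lose lose: 2
2 duplicate windows → 23 − 2 = 21 distinct.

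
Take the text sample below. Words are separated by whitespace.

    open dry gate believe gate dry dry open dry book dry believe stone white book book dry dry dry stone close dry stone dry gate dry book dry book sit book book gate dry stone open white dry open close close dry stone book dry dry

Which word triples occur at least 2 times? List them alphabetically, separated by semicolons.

Trigram counts meeting the condition (at least 2 times):
  book dry dry: 2
  close dry stone: 2
  dry book dry: 2

book dry dry; close dry stone; dry book dry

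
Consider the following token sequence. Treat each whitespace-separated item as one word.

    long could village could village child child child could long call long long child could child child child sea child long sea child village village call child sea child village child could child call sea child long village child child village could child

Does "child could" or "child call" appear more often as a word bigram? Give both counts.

"child could" (3 vs 1)

"child could": 3 occurrences
"child call": 1 occurrence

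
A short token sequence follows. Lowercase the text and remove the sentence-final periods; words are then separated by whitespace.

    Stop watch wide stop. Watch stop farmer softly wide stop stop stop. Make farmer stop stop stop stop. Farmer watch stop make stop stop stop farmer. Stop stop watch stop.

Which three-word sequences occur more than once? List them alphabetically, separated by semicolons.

Trigram counts meeting the condition (more than once):
  farmer stop stop: 2
  stop stop farmer: 2
  stop stop stop: 4
  stop watch stop: 2

farmer stop stop; stop stop farmer; stop stop stop; stop watch stop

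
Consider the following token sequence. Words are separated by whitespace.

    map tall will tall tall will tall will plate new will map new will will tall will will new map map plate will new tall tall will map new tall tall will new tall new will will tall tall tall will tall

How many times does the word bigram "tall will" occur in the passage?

Scanning the 41 overlapping bigram windows for "tall will":
  position 2–3: tall will
  position 5–6: tall will
  position 7–8: tall will
  position 16–17: tall will
  position 26–27: tall will
  position 31–32: tall will
  position 40–41: tall will

7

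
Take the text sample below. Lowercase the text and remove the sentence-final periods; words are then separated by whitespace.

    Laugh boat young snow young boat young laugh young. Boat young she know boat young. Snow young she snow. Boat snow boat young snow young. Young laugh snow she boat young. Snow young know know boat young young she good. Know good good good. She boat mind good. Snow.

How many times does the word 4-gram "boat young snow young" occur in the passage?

Scanning the 46 overlapping 4-gram windows for "boat young snow young":
  position 2–5: boat young snow young
  position 14–17: boat young snow young
  position 22–25: boat young snow young
  position 30–33: boat young snow young

4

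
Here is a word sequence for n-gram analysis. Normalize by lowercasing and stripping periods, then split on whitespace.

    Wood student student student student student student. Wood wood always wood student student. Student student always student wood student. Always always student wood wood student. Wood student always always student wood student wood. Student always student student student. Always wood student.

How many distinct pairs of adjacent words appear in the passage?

41 tokens → 40 bigram windows in total.
Repeated bigrams (each contributes count−1 duplicates):
  student student: 10
  wood student: 8
  student wood: 6
  student always: 5
  always student: 4
  always always: 2
  always wood: 2
  wood wood: 2
31 duplicate windows → 40 − 31 = 9 distinct.

9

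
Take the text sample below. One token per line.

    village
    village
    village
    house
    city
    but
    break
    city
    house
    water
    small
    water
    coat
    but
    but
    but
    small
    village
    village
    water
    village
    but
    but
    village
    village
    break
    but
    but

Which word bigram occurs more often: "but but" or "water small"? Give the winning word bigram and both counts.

"but but": 4 occurrences
"water small": 1 occurrence

"but but" (4 vs 1)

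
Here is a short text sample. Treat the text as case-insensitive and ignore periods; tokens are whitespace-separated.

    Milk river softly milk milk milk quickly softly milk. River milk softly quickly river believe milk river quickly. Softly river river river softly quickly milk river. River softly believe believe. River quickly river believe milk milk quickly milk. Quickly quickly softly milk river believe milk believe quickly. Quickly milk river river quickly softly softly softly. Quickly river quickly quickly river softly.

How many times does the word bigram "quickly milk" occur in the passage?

Scanning the 60 overlapping bigram windows for "quickly milk":
  position 24–25: quickly milk
  position 37–38: quickly milk
  position 48–49: quickly milk

3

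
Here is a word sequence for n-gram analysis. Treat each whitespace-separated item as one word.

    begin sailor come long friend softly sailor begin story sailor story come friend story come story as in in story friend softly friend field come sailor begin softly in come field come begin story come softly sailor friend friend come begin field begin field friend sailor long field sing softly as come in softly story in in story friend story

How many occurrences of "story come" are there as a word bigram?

Scanning the 59 overlapping bigram windows for "story come":
  position 11–12: story come
  position 14–15: story come
  position 34–35: story come

3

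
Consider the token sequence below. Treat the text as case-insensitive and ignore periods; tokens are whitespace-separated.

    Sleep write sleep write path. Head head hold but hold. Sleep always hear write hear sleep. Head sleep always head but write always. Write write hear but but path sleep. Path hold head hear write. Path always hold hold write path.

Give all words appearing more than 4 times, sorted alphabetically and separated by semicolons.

Unigram counts meeting the condition (more than 4 times):
  head: 5
  hold: 5
  path: 5
  sleep: 6
  write: 8

head; hold; path; sleep; write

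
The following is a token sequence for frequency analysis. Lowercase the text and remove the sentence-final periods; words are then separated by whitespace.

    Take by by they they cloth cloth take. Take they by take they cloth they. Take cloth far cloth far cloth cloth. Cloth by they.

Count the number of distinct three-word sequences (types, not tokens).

25 tokens → 23 trigram windows in total.
Repeated trigrams (each contributes count−1 duplicates):
  cloth far cloth: 2
1 duplicate windows → 23 − 1 = 22 distinct.

22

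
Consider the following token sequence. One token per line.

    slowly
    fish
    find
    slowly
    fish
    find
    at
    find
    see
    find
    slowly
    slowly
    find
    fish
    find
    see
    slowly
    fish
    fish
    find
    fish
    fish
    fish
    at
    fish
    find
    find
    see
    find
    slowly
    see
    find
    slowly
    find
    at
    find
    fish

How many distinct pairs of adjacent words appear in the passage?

16

37 tokens → 36 bigram windows in total.
Repeated bigrams (each contributes count−1 duplicates):
  fish find: 5
  find slowly: 4
  find fish: 3
  find see: 3
  fish fish: 3
  see find: 3
  slowly fish: 3
  at find: 2
  … (2 more repeated)
20 duplicate windows → 36 − 20 = 16 distinct.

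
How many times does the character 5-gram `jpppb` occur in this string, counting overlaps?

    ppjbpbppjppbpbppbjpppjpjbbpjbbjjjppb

0

Sliding a length-5 window over the 36 characters (32 positions):
  (no match at any position)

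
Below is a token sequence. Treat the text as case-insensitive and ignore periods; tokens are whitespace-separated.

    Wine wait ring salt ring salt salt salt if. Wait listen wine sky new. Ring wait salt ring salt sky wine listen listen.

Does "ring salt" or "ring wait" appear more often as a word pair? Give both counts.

"ring salt": 3 occurrences
"ring wait": 1 occurrence

"ring salt" (3 vs 1)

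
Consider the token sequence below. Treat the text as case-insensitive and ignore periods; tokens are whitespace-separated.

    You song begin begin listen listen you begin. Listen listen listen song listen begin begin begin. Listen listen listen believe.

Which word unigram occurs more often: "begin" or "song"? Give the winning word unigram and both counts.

"begin" (6 vs 2)

"begin": 6 occurrences
"song": 2 occurrences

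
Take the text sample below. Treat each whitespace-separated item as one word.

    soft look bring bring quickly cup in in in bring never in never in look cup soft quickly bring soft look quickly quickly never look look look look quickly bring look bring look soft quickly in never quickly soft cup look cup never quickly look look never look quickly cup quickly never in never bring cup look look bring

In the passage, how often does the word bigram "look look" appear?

Scanning the 58 overlapping bigram windows for "look look":
  position 25–26: look look
  position 26–27: look look
  position 27–28: look look
  position 45–46: look look
  position 57–58: look look

5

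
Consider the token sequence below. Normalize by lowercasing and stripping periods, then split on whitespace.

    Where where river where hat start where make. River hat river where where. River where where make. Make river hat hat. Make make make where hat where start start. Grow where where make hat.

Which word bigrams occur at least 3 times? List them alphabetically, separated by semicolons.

make make; river where; where make; where where

Bigram counts meeting the condition (at least 3 times):
  make make: 3
  river where: 3
  where make: 3
  where where: 4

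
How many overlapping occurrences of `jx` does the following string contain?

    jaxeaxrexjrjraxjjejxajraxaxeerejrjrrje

Sliding a length-2 window over the 38 characters (37 positions):
  position 19–20: jx

1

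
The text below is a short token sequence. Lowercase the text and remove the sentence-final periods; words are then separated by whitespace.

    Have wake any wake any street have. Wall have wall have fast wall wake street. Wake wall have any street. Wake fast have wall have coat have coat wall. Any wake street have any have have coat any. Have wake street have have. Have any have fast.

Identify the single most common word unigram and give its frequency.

"have", 16 times

Unigram frequencies (highest first):
  have: 16
  wake: 7
  any: 7
  wall: 6
  street: 5
  fast: 3
  … (1 more, each ≤ 3)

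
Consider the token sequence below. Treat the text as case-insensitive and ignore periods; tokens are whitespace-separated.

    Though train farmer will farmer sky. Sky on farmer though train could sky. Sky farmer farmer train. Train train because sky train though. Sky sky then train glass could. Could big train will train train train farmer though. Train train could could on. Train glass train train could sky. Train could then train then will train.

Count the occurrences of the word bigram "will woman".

0

Scanning the 55 overlapping bigram windows for "will woman":
  (none found)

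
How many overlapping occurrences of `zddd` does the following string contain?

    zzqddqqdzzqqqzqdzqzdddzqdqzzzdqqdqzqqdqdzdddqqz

2

Sliding a length-4 window over the 47 characters (44 positions):
  position 19–22: zddd
  position 41–44: zddd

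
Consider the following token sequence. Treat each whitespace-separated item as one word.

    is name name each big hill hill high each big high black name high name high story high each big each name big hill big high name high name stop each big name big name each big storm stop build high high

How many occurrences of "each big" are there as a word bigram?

5

Scanning the 41 overlapping bigram windows for "each big":
  position 4–5: each big
  position 9–10: each big
  position 19–20: each big
  position 31–32: each big
  position 36–37: each big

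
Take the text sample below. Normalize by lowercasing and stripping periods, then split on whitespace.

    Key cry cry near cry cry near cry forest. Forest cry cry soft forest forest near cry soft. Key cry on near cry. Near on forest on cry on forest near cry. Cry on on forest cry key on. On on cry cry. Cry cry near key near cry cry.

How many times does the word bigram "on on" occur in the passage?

Scanning the 49 overlapping bigram windows for "on on":
  position 34–35: on on
  position 39–40: on on
  position 40–41: on on

3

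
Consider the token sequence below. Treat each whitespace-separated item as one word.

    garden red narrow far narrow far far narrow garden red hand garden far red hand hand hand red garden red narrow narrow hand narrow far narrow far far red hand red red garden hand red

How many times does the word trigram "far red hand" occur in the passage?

2

Scanning the 33 overlapping trigram windows for "far red hand":
  position 13–15: far red hand
  position 28–30: far red hand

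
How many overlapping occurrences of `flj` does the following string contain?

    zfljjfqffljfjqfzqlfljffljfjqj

Sliding a length-3 window over the 29 characters (27 positions):
  position 2–4: flj
  position 9–11: flj
  position 19–21: flj
  position 23–25: flj

4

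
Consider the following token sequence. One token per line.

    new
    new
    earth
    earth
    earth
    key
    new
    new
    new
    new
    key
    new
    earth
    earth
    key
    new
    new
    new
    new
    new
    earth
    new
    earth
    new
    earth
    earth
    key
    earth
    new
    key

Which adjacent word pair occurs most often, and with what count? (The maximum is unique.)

"new new", 8 times

Bigram frequencies (highest first):
  new new: 8
  new earth: 5
  earth earth: 4
  earth key: 3
  key new: 3
  earth new: 3
  … (2 more, each ≤ 2)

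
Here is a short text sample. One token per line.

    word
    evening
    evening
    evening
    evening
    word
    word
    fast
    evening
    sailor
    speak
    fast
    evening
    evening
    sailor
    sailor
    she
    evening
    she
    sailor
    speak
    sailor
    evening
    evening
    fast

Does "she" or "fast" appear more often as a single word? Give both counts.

"fast" (3 vs 2)

"she": 2 occurrences
"fast": 3 occurrences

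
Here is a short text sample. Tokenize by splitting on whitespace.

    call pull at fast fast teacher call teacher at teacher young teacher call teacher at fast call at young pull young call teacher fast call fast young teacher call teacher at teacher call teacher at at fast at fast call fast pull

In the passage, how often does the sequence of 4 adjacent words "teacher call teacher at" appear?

Scanning the 39 overlapping 4-gram windows for "teacher call teacher at":
  position 6–9: teacher call teacher at
  position 12–15: teacher call teacher at
  position 28–31: teacher call teacher at
  position 32–35: teacher call teacher at

4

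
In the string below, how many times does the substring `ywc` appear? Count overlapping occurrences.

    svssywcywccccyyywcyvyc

Sliding a length-3 window over the 22 characters (20 positions):
  position 5–7: ywc
  position 8–10: ywc
  position 16–18: ywc

3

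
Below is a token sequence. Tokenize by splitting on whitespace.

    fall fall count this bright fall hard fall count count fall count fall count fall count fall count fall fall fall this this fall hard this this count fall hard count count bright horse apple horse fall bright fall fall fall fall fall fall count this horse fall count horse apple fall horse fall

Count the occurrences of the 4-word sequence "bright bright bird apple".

Scanning the 51 overlapping 4-gram windows for "bright bright bird apple":
  (none found)

0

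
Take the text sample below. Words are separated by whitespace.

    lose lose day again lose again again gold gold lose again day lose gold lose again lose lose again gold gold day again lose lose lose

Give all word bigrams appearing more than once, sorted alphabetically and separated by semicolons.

Bigram counts meeting the condition (more than once):
  again gold: 2
  again lose: 3
  day again: 2
  gold gold: 2
  gold lose: 2
  lose again: 4
  lose lose: 4

again gold; again lose; day again; gold gold; gold lose; lose again; lose lose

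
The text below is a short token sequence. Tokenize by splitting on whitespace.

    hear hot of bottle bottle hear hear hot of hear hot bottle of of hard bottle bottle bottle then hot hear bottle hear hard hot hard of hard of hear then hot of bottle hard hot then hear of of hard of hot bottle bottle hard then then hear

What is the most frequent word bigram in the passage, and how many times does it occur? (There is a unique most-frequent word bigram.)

Bigram frequencies (highest first):
  bottle bottle: 4
  hear hot: 3
  hot of: 3
  of hard: 3
  hard of: 3
  of bottle: 2
  … (22 more, each ≤ 2)

"bottle bottle", 4 times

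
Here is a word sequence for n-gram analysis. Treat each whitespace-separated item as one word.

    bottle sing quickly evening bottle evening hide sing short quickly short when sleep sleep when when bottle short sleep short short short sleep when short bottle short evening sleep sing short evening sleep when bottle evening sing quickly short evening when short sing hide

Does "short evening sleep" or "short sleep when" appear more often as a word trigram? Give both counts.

"short evening sleep": 2 occurrences
"short sleep when": 1 occurrence

"short evening sleep" (2 vs 1)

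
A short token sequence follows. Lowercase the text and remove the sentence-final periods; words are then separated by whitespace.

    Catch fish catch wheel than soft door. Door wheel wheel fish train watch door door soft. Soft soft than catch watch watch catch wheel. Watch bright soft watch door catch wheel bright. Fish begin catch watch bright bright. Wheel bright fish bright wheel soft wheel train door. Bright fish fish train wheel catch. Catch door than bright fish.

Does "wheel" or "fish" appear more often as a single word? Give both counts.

"wheel" (9 vs 7)

"wheel": 9 occurrences
"fish": 7 occurrences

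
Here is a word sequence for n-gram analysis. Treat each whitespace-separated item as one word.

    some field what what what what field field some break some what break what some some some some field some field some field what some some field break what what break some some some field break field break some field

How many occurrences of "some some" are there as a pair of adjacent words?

6

Scanning the 39 overlapping bigram windows for "some some":
  position 15–16: some some
  position 16–17: some some
  position 17–18: some some
  position 25–26: some some
  position 32–33: some some
  position 33–34: some some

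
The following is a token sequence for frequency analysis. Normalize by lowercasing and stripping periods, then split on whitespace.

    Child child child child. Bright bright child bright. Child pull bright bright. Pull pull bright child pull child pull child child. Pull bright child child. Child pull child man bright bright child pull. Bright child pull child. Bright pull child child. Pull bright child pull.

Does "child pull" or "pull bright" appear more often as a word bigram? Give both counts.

"child pull": 9 occurrences
"pull bright": 5 occurrences

"child pull" (9 vs 5)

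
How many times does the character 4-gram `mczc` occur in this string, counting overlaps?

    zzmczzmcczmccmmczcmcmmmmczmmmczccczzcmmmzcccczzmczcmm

Sliding a length-4 window over the 53 characters (50 positions):
  position 15–18: mczc
  position 29–32: mczc
  position 48–51: mczc

3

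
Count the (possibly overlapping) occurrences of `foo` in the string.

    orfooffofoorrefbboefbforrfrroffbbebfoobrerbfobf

3

Sliding a length-3 window over the 47 characters (45 positions):
  position 3–5: foo
  position 9–11: foo
  position 36–38: foo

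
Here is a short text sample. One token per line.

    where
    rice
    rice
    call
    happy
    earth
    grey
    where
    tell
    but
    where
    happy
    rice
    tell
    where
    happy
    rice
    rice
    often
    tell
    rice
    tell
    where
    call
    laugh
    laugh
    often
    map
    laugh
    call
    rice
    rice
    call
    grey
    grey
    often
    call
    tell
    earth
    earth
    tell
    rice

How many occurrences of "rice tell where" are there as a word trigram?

Scanning the 40 overlapping trigram windows for "rice tell where":
  position 13–15: rice tell where
  position 21–23: rice tell where

2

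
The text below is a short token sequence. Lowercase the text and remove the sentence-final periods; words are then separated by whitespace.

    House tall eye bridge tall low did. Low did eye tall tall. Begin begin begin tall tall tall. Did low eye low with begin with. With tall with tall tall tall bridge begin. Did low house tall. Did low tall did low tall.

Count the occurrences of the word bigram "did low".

5

Scanning the 42 overlapping bigram windows for "did low":
  position 7–8: did low
  position 19–20: did low
  position 34–35: did low
  position 38–39: did low
  position 41–42: did low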